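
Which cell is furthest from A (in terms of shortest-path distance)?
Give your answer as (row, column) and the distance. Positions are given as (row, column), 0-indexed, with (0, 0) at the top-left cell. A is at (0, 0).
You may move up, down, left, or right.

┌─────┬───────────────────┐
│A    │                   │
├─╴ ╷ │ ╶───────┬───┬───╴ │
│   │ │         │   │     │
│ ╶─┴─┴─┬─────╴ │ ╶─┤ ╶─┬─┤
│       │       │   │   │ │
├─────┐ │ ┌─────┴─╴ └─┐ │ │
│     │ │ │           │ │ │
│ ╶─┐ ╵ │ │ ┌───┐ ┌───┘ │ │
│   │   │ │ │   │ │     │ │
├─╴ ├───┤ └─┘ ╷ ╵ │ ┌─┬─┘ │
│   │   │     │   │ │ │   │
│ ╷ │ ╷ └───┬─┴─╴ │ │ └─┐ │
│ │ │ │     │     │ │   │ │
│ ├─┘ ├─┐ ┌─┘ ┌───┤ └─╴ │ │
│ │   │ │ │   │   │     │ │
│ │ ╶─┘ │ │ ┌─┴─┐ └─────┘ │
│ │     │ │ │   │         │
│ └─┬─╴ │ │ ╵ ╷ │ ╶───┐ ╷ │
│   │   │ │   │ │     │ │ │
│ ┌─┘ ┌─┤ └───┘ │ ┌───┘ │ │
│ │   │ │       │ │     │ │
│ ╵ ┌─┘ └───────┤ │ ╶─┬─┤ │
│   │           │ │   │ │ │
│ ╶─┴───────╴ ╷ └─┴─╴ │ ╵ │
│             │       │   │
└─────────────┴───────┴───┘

Computing BFS distances from A to all cells:
Furthest cell: (5, 10)
Distance: 101 steps

Path from A to the furthest cell:

┌─────┬───────────────────┐
│A ↓  │↱ → → → → → → → → ↓│
├─╴ ╷ │ ╶───────┬───┬───╴ │
│↓ ↲│ │↑ ← ← ← ↰│   │↓ ← ↲│
│ ╶─┴─┴─┬─────╴ │ ╶─┤ ╶─┬─┤
│↳ → → ↓│↱ → → ↑│   │↳ ↓│ │
├─────┐ │ ┌─────┴─╴ └─┐ │ │
│↓ ← ↰│↓│↑│           │↓│ │
│ ╶─┐ ╵ │ │ ┌───┐ ┌───┘ │ │
│↳ ↓│↑ ↲│↑│ │↓ ↰│ │↓ ← ↲│ │
├─╴ ├───┤ └─┘ ╷ ╵ │ ┌─┬─┘ │
│↓ ↲│↱ ↓│↑ ← ↲│↑ ↰│↓│B│   │
│ ╷ │ ╷ └───┬─┴─╴ │ │ └─┐ │
│↓│ │↑│↳ ↓  │↱ → ↑│↓│↑ ↰│ │
│ ├─┘ ├─┐ ┌─┘ ┌───┤ └─╴ │ │
│↓│↱ ↑│ │↓│↱ ↑│   │↳ → ↑│ │
│ │ ╶─┘ │ │ ┌─┴─┐ └─────┘ │
│↓│↑ ← ↰│↓│↑│↓ ↰│         │
│ └─┬─╴ │ │ ╵ ╷ │ ╶───┐ ╷ │
│↓  │↱ ↑│↓│↑ ↲│↑│     │ │ │
│ ┌─┘ ┌─┤ └───┘ │ ┌───┘ │ │
│↓│↱ ↑│ │↳ → → ↑│ │     │ │
│ ╵ ┌─┘ └───────┤ │ ╶─┬─┤ │
│↳ ↑│           │ │   │ │ │
│ ╶─┴───────╴ ╷ └─┴─╴ │ ╵ │
│             │       │   │
└─────────────┴───────┴───┘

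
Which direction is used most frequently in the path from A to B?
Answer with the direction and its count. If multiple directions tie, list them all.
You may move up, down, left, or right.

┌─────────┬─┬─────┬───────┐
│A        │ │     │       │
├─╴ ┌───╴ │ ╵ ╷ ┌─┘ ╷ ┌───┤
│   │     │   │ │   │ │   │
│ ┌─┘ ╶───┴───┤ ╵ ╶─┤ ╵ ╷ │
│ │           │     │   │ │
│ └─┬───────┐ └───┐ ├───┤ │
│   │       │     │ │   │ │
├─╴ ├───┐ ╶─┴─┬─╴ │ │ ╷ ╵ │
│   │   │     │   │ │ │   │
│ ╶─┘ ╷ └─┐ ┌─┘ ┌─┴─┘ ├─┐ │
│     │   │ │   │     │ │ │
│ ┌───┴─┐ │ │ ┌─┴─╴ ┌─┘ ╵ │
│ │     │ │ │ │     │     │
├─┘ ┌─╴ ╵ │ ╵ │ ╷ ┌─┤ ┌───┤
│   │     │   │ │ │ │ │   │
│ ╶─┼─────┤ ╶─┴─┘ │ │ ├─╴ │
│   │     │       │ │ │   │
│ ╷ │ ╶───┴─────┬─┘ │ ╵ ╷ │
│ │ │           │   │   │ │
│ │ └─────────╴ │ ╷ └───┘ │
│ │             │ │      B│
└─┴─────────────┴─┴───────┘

Directions: right, right, right, right, down, left, left, down, right, right, right, right, down, right, right, down, left, down, left, down, down, left, down, right, right, right, up, up, right, up, right, up, up, right, down, right, down, down, left, left, down, down, down, right, up, right, down, down
Counts: {'right': 19, 'down': 16, 'left': 7, 'up': 6}
Most common: right (19 times)

Solution:

┌─────────┬─┬─────┬───────┐
│A → → → ↓│ │     │       │
├─╴ ┌───╴ │ ╵ ╷ ┌─┘ ╷ ┌───┤
│   │↓ ← ↲│   │ │   │ │   │
│ ┌─┘ ╶───┴───┤ ╵ ╶─┤ ╵ ╷ │
│ │  ↳ → → → ↓│     │   │ │
│ └─┬───────┐ └───┐ ├───┤ │
│   │       │↳ → ↓│ │↱ ↓│ │
├─╴ ├───┐ ╶─┴─┬─╴ │ │ ╷ ╵ │
│   │   │     │↓ ↲│ │↑│↳ ↓│
│ ╶─┘ ╷ └─┐ ┌─┘ ┌─┴─┘ ├─┐ │
│     │   │ │↓ ↲│  ↱ ↑│ │↓│
│ ┌───┴─┐ │ │ ┌─┴─╴ ┌─┘ ╵ │
│ │     │ │ │↓│  ↱ ↑│↓ ← ↲│
├─┘ ┌─╴ ╵ │ ╵ │ ╷ ┌─┤ ┌───┤
│   │     │↓ ↲│ │↑│ │↓│   │
│ ╶─┼─────┤ ╶─┴─┘ │ │ ├─╴ │
│   │     │↳ → → ↑│ │↓│↱ ↓│
│ ╷ │ ╶───┴─────┬─┘ │ ╵ ╷ │
│ │ │           │   │↳ ↑│↓│
│ │ └─────────╴ │ ╷ └───┘ │
│ │             │ │      B│
└─┴─────────────┴─┴───────┘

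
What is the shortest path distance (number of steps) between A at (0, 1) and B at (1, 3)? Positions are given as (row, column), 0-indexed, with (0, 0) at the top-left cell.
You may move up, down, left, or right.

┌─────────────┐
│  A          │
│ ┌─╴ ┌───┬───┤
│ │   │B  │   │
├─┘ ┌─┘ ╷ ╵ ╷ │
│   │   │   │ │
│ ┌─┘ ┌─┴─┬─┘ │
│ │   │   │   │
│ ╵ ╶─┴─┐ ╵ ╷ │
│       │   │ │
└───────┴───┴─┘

Finding path from (0, 1) to (1, 3):
Path: (0,1) → (0,2) → (1,2) → (1,1) → (2,1) → (2,0) → (3,0) → (4,0) → (4,1) → (3,1) → (3,2) → (2,2) → (2,3) → (1,3)
Distance: 13 steps

Solution:

┌─────────────┐
│  A ↓        │
│ ┌─╴ ┌───┬───┤
│ │↓ ↲│B  │   │
├─┘ ┌─┘ ╷ ╵ ╷ │
│↓ ↲│↱ ↑│   │ │
│ ┌─┘ ┌─┴─┬─┘ │
│↓│↱ ↑│   │   │
│ ╵ ╶─┴─┐ ╵ ╷ │
│↳ ↑    │   │ │
└───────┴───┴─┘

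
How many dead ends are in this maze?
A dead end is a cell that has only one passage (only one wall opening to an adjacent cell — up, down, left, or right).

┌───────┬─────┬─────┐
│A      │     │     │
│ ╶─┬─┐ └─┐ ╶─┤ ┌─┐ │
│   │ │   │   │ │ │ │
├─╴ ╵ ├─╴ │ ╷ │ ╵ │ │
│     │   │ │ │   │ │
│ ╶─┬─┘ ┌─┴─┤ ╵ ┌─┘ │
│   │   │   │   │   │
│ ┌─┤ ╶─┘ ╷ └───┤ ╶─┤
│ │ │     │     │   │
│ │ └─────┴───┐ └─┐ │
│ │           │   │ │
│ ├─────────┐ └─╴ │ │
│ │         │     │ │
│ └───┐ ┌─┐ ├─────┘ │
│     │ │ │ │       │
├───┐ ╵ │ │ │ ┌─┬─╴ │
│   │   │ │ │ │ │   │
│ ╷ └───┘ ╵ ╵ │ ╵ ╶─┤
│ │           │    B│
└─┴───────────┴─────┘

Checking each cell for number of passages:

Dead ends found at positions:
  (0, 4)
  (0, 6)
  (1, 2)
  (1, 8)
  (2, 5)
  (3, 1)
  (4, 1)
  (6, 1)
  (7, 4)
  (8, 7)
  (9, 0)
  (9, 9)
Total dead ends: 12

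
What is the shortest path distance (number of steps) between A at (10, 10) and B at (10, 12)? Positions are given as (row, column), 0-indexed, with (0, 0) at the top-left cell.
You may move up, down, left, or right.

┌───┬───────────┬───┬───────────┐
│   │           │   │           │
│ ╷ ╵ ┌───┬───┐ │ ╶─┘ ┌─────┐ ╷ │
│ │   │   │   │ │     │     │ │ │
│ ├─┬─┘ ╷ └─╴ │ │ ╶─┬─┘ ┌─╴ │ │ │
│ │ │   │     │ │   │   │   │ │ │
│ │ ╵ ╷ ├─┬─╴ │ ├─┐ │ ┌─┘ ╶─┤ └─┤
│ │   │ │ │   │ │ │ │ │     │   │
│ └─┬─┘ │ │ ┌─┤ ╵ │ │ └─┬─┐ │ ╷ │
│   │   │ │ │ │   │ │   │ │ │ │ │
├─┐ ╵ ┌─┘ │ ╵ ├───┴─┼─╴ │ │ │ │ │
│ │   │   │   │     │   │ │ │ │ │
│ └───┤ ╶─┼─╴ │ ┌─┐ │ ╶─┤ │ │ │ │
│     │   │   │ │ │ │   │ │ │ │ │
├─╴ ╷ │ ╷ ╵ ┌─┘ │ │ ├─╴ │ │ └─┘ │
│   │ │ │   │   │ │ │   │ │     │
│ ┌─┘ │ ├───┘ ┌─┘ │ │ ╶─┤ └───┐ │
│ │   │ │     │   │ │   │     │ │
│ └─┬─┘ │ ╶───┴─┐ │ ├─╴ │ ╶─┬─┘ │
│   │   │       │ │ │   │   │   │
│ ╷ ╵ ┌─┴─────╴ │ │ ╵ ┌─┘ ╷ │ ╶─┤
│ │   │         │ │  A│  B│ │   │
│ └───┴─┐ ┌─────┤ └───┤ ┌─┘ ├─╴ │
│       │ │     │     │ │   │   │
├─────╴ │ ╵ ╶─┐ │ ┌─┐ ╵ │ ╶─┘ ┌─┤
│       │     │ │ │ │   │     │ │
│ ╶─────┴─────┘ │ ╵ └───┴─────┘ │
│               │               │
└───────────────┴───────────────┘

Finding path from (10, 10) to (10, 12):
Path: (10,10) → (9,10) → (9,11) → (8,11) → (8,10) → (7,10) → (7,11) → (6,11) → (6,10) → (5,10) → (5,11) → (4,11) → (4,10) → (3,10) → (2,10) → (2,11) → (1,11) → (1,12) → (1,13) → (2,13) → (2,12) → (3,12) → (3,13) → (4,13) → (5,13) → (6,13) → (7,13) → (7,14) → (7,15) → (8,15) → (9,15) → (9,14) → (10,14) → (10,15) → (11,15) → (11,14) → (12,14) → (12,13) → (12,12) → (11,12) → (11,13) → (10,13) → (9,13) → (9,12) → (10,12)
Distance: 44 steps

Solution:

┌───┬───────────┬───┬───────────┐
│   │           │   │           │
│ ╷ ╵ ┌───┬───┐ │ ╶─┘ ┌─────┐ ╷ │
│ │   │   │   │ │     │↱ → ↓│ │ │
│ ├─┬─┘ ╷ └─╴ │ │ ╶─┬─┘ ┌─╴ │ │ │
│ │ │   │     │ │   │↱ ↑│↓ ↲│ │ │
│ │ ╵ ╷ ├─┬─╴ │ ├─┐ │ ┌─┘ ╶─┤ └─┤
│ │   │ │ │   │ │ │ │↑│  ↳ ↓│   │
│ └─┬─┘ │ │ ┌─┤ ╵ │ │ └─┬─┐ │ ╷ │
│   │   │ │ │ │   │ │↑ ↰│ │↓│ │ │
├─┐ ╵ ┌─┘ │ ╵ ├───┴─┼─╴ │ │ │ │ │
│ │   │   │   │     │↱ ↑│ │↓│ │ │
│ └───┤ ╶─┼─╴ │ ┌─┐ │ ╶─┤ │ │ │ │
│     │   │   │ │ │ │↑ ↰│ │↓│ │ │
├─╴ ╷ │ ╷ ╵ ┌─┘ │ │ ├─╴ │ │ └─┘ │
│   │ │ │   │   │ │ │↱ ↑│ │↳ → ↓│
│ ┌─┘ │ ├───┘ ┌─┘ │ │ ╶─┤ └───┐ │
│ │   │ │     │   │ │↑ ↰│     │↓│
│ └─┬─┘ │ ╶───┴─┐ │ ├─╴ │ ╶─┬─┘ │
│   │   │       │ │ │↱ ↑│↓ ↰│↓ ↲│
│ ╷ ╵ ┌─┴─────╴ │ │ ╵ ┌─┘ ╷ │ ╶─┤
│ │   │         │ │  A│  B│↑│↳ ↓│
│ └───┴─┐ ┌─────┤ └───┤ ┌─┘ ├─╴ │
│       │ │     │     │ │↱ ↑│↓ ↲│
├─────╴ │ ╵ ╶─┐ │ ┌─┐ ╵ │ ╶─┘ ┌─┤
│       │     │ │ │ │   │↑ ← ↲│ │
│ ╶─────┴─────┘ │ ╵ └───┴─────┘ │
│               │               │
└───────────────┴───────────────┘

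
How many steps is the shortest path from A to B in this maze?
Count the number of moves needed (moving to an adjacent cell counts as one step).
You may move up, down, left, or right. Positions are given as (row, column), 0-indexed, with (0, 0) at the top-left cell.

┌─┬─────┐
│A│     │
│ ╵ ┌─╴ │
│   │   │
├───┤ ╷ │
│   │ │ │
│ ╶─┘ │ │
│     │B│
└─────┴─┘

Using BFS to find shortest path:
Start: (0, 0), End: (3, 3)
Path found:
(0,0) → (1,0) → (1,1) → (0,1) → (0,2) → (0,3) → (1,3) → (2,3) → (3,3)
Number of steps: 8

Solution:

┌─┬─────┐
│A│↱ → ↓│
│ ╵ ┌─╴ │
│↳ ↑│  ↓│
├───┤ ╷ │
│   │ │↓│
│ ╶─┘ │ │
│     │B│
└─────┴─┘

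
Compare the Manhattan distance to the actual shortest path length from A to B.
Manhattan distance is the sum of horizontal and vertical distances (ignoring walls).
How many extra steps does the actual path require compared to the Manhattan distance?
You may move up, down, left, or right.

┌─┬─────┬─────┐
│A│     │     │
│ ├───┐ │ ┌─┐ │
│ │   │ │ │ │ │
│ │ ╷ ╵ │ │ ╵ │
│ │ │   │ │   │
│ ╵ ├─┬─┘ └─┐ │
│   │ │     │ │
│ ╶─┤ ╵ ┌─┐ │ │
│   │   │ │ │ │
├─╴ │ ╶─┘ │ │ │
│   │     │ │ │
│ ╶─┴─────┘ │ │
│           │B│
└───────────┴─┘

Manhattan distance: |6 - 0| + |6 - 0| = 12
Actual path length: 28
Extra steps: 28 - 12 = 16

Solution:

┌─┬─────┬─────┐
│A│     │↱ → ↓│
│ ├───┐ │ ┌─┐ │
│↓│   │ │↑│ │↓│
│ │ ╷ ╵ │ │ ╵ │
│↓│ │   │↑│  ↓│
│ ╵ ├─┬─┘ └─┐ │
│↓  │ │  ↑ ↰│↓│
│ ╶─┤ ╵ ┌─┐ │ │
│↳ ↓│   │ │↑│↓│
├─╴ │ ╶─┘ │ │ │
│↓ ↲│     │↑│↓│
│ ╶─┴─────┘ │ │
│↳ → → → → ↑│B│
└───────────┴─┘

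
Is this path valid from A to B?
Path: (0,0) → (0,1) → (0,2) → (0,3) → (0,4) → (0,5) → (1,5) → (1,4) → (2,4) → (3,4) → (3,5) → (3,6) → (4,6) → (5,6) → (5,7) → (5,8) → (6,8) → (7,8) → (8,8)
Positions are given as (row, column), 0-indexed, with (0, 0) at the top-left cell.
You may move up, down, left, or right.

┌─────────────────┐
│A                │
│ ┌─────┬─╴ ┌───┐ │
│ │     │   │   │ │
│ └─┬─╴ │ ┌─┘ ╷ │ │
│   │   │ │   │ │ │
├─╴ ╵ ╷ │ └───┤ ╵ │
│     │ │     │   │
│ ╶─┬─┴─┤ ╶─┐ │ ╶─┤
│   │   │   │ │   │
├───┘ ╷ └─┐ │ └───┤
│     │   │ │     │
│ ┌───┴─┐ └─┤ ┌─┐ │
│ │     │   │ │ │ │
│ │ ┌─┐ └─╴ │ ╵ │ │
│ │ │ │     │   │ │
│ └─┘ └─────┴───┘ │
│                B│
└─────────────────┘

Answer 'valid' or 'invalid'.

Checking path validity:
Result: All consecutive moves are passable.

valid

Correct solution:

┌─────────────────┐
│A → → → → ↓      │
│ ┌─────┬─╴ ┌───┐ │
│ │     │↓ ↲│   │ │
│ └─┬─╴ │ ┌─┘ ╷ │ │
│   │   │↓│   │ │ │
├─╴ ╵ ╷ │ └───┤ ╵ │
│     │ │↳ → ↓│   │
│ ╶─┬─┴─┤ ╶─┐ │ ╶─┤
│   │   │   │↓│   │
├───┘ ╷ └─┐ │ └───┤
│     │   │ │↳ → ↓│
│ ┌───┴─┐ └─┤ ┌─┐ │
│ │     │   │ │ │↓│
│ │ ┌─┐ └─╴ │ ╵ │ │
│ │ │ │     │   │↓│
│ └─┘ └─────┴───┘ │
│                B│
└─────────────────┘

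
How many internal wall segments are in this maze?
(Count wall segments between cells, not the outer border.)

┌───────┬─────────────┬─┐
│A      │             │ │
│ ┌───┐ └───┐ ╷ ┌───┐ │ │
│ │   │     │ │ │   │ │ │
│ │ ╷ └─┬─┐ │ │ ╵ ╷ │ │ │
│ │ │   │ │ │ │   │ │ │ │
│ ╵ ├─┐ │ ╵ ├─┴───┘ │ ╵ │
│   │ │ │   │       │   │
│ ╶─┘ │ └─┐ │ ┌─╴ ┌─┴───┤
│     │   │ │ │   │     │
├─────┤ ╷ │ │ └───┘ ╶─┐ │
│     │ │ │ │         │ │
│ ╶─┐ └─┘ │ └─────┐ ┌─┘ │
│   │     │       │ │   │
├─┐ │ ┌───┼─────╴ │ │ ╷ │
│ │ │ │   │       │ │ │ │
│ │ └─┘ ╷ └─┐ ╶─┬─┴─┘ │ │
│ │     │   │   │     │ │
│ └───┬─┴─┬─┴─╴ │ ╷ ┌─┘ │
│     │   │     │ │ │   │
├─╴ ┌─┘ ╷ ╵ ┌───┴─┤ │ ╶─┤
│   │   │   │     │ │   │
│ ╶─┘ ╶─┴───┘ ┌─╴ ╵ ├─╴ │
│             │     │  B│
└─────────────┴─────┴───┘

Counting internal wall segments:
Total internal walls: 121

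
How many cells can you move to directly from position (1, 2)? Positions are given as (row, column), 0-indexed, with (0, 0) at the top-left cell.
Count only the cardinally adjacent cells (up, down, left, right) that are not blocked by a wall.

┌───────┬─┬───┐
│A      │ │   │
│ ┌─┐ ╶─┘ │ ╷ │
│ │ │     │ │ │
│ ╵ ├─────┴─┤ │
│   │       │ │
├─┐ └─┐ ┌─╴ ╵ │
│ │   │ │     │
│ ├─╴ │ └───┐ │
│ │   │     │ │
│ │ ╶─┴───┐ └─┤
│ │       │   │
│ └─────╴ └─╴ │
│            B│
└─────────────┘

Checking passable neighbors of (1, 2):
Neighbors: (0, 2), (1, 3)
Count: 2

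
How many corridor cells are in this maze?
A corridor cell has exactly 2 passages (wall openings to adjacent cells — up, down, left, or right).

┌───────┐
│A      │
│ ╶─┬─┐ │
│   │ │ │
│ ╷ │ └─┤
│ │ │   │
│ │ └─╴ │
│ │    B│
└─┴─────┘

Counting cells with exactly 2 passages:
Total corridor cells: 12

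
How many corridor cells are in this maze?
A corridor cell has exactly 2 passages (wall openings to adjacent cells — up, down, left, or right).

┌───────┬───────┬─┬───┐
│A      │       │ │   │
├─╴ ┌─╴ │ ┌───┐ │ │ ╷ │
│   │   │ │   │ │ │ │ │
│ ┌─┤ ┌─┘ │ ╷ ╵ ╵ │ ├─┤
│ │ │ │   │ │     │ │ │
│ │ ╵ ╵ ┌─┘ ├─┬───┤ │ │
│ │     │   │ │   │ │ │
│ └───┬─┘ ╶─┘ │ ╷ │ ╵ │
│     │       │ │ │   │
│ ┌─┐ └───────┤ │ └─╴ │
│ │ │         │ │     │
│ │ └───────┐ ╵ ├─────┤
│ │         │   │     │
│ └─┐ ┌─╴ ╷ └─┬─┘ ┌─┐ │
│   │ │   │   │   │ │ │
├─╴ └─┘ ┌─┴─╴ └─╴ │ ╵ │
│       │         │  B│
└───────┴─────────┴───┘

Counting cells with exactly 2 passages:
Total corridor cells: 75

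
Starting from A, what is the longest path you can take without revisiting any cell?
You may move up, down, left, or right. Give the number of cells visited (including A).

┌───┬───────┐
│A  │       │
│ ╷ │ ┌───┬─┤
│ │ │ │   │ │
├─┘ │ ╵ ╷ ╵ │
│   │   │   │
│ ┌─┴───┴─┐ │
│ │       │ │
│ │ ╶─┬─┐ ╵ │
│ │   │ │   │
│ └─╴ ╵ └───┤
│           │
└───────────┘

Finding longest simple path using DFS:
Start: (0, 0)
Longest path visits 30 cells
Path: A → right → down → down → left → down → down → down → right → right → up → left → up → right → right → right → down → right → up → up → left → up → left → down → left → up → up → right → right → right

Solution:

┌───┬───────┐
│A ↓│↱ → → B│
│ ╷ │ ┌───┬─┤
│ │↓│↑│↓ ↰│ │
├─┘ │ ╵ ╷ ╵ │
│↓ ↲│↑ ↲│↑ ↰│
│ ┌─┴───┴─┐ │
│↓│↱ → → ↓│↑│
│ │ ╶─┬─┐ ╵ │
│↓│↑ ↰│ │↳ ↑│
│ └─╴ ╵ └───┤
│↳ → ↑      │
└───────────┘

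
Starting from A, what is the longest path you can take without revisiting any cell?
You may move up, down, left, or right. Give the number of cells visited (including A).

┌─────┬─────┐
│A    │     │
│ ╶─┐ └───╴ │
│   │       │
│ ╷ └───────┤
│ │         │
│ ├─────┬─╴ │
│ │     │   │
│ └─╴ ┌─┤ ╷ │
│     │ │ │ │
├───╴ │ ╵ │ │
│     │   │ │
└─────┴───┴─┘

Finding longest simple path using DFS:
Start: (0, 0)
Longest path visits 14 cells
Path: A → down → right → down → right → right → right → right → down → left → down → down → left → up

Solution:

┌─────┬─────┐
│A    │     │
│ ╶─┐ └───╴ │
│↳ ↓│       │
│ ╷ └───────┤
│ │↳ → → → ↓│
│ ├─────┬─╴ │
│ │     │↓ ↲│
│ └─╴ ┌─┤ ╷ │
│     │B│↓│ │
├───╴ │ ╵ │ │
│     │↑ ↲│ │
└─────┴───┴─┘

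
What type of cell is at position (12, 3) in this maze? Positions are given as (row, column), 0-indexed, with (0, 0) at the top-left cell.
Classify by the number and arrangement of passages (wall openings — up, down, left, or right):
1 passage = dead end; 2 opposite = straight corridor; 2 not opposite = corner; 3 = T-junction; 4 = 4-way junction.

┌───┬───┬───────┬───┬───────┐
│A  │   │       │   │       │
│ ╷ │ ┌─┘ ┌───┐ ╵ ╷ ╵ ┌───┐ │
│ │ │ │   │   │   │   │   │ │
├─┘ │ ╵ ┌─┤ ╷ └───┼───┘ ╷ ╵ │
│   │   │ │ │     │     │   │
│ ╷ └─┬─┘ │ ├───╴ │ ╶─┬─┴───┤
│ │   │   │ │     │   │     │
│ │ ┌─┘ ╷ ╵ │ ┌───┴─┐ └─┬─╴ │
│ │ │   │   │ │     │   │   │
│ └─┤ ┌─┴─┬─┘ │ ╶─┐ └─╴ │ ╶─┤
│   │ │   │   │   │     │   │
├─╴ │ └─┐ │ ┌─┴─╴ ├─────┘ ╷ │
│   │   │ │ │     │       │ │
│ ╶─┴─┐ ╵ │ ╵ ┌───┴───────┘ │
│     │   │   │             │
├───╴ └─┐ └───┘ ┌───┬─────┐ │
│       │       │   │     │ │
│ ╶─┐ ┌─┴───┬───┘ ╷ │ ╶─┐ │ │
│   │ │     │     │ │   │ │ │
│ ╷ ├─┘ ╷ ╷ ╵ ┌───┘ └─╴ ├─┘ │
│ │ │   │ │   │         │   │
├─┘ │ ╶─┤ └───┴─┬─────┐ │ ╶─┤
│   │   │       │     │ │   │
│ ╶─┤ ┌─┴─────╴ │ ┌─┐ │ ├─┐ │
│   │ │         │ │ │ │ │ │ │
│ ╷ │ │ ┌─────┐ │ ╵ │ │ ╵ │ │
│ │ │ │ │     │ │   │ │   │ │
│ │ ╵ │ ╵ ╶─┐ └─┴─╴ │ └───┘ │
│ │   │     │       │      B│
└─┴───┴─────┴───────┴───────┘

Checking cell at (12, 3):
Number of passages: 2
Cell type: corner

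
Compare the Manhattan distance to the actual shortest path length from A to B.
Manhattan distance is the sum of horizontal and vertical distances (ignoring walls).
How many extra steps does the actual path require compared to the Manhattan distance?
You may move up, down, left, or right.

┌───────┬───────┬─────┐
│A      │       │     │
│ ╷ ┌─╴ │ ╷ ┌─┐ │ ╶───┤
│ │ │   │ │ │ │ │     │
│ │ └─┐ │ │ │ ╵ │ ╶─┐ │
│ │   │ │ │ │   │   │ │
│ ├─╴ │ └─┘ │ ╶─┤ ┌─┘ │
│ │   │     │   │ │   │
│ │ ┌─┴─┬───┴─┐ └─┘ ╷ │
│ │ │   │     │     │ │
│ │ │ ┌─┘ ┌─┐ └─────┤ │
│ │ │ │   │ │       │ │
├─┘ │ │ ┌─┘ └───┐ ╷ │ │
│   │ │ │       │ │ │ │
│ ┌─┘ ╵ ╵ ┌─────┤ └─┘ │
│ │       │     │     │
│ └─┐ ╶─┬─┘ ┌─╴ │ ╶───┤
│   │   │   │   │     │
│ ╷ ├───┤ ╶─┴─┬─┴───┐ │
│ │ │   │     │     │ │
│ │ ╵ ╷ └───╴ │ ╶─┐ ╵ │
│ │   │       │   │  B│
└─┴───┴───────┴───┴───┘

Manhattan distance: |10 - 0| + |10 - 0| = 20
Actual path length: 34
Extra steps: 34 - 20 = 14

Solution:

┌───────┬───────┬─────┐
│A → → ↓│  ↱ → ↓│     │
│ ╷ ┌─╴ │ ╷ ┌─┐ │ ╶───┤
│ │ │  ↓│ │↑│ │↓│     │
│ │ └─┐ │ │ │ ╵ │ ╶─┐ │
│ │   │↓│ │↑│↓ ↲│   │ │
│ ├─╴ │ └─┘ │ ╶─┤ ┌─┘ │
│ │   │↳ → ↑│↳ ↓│ │↱ ↓│
│ │ ┌─┴─┬───┴─┐ └─┘ ╷ │
│ │ │   │     │↳ → ↑│↓│
│ │ │ ┌─┘ ┌─┐ └─────┤ │
│ │ │ │   │ │       │↓│
├─┘ │ │ ┌─┘ └───┐ ╷ │ │
│   │ │ │       │ │ │↓│
│ ┌─┘ ╵ ╵ ┌─────┤ └─┘ │
│ │       │     │↓ ← ↲│
│ └─┐ ╶─┬─┘ ┌─╴ │ ╶───┤
│   │   │   │   │↳ → ↓│
│ ╷ ├───┤ ╶─┴─┬─┴───┐ │
│ │ │   │     │     │↓│
│ │ ╵ ╷ └───╴ │ ╶─┐ ╵ │
│ │   │       │   │  B│
└─┴───┴───────┴───┴───┘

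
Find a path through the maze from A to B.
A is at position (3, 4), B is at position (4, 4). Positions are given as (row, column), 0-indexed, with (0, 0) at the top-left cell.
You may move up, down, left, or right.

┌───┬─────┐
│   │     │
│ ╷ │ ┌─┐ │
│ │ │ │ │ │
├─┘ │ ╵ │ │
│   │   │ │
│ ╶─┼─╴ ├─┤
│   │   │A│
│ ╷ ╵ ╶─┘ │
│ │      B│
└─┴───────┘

Finding the shortest path from (3, 4) to (4, 4):
Path length: 1 steps
Directions: down

Solution:

┌───┬─────┐
│   │     │
│ ╷ │ ┌─┐ │
│ │ │ │ │ │
├─┘ │ ╵ │ │
│   │   │ │
│ ╶─┼─╴ ├─┤
│   │   │A│
│ ╷ ╵ ╶─┘ │
│ │      B│
└─┴───────┘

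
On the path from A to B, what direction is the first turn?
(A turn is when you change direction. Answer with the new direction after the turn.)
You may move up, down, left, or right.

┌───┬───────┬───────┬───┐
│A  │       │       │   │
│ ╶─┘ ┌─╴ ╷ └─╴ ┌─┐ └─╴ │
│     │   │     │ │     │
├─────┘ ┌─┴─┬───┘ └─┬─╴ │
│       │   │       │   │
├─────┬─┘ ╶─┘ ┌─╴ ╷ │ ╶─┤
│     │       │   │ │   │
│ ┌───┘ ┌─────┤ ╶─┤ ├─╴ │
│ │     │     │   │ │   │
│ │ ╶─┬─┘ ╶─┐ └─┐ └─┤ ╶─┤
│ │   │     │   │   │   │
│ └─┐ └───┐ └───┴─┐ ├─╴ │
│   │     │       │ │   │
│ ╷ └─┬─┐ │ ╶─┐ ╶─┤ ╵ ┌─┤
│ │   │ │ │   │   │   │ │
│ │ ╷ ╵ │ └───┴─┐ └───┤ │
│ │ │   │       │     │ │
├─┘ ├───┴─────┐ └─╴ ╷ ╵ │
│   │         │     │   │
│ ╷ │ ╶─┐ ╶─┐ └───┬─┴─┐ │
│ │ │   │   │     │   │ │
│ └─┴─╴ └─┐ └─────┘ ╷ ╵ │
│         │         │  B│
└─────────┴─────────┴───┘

Directions: down, right, right, up, right, right, right, down, right, right, up, right, right, down, right, right, down, left, down, right, down, left, down, right, down, left, down, left, up, up, left, up, left, up, right, up, left, left, down, left, left, left, down, left, left, down, right, down, right, right, down, down, right, right, right, down, right, right, up, right, down, right, down, down
First turn direction: right

Solution:

┌───┬───────┬───────┬───┐
│A  │↱ → → ↓│  ↱ → ↓│   │
│ ╶─┘ ┌─╴ ╷ └─╴ ┌─┐ └─╴ │
│↳ → ↑│   │↳ → ↑│ │↳ → ↓│
├─────┘ ┌─┴─┬───┘ └─┬─╴ │
│       │   │↓ ← ↰  │↓ ↲│
├─────┬─┘ ╶─┘ ┌─╴ ╷ │ ╶─┤
│     │↓ ← ← ↲│↱ ↑│ │↳ ↓│
│ ┌───┘ ┌─────┤ ╶─┤ ├─╴ │
│ │↓ ← ↲│     │↑ ↰│ │↓ ↲│
│ │ ╶─┬─┘ ╶─┐ └─┐ └─┤ ╶─┤
│ │↳ ↓│     │   │↑ ↰│↳ ↓│
│ └─┐ └───┐ └───┴─┐ ├─╴ │
│   │↳ → ↓│       │↑│↓ ↲│
│ ╷ └─┬─┐ │ ╶─┐ ╶─┤ ╵ ┌─┤
│ │   │ │↓│   │   │↑ ↲│ │
│ │ ╷ ╵ │ └───┴─┐ └───┤ │
│ │ │   │↳ → → ↓│  ↱ ↓│ │
├─┘ ├───┴─────┐ └─╴ ╷ ╵ │
│   │         │↳ → ↑│↳ ↓│
│ ╷ │ ╶─┐ ╶─┐ └───┬─┴─┐ │
│ │ │   │   │     │   │↓│
│ └─┴─╴ └─┐ └─────┘ ╷ ╵ │
│         │         │  B│
└─────────┴─────────┴───┘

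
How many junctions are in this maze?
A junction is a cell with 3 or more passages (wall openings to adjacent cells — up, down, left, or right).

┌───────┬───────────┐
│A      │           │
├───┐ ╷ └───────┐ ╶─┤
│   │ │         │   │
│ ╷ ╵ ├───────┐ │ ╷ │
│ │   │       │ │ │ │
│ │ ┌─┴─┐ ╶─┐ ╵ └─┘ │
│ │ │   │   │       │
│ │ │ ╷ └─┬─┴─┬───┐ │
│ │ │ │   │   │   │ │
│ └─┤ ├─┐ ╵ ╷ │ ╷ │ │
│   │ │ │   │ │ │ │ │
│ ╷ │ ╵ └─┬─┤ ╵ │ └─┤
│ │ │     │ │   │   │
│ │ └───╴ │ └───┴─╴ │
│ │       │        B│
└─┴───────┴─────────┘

Checking each cell for number of passages:

Junctions found (3+ passages):
  (0, 2): 3 passages
  (0, 8): 3 passages
  (1, 8): 3 passages
  (2, 1): 3 passages
  (2, 4): 3 passages
  (3, 7): 3 passages
  (3, 9): 3 passages
  (5, 0): 3 passages
  (6, 3): 3 passages
Total junctions: 9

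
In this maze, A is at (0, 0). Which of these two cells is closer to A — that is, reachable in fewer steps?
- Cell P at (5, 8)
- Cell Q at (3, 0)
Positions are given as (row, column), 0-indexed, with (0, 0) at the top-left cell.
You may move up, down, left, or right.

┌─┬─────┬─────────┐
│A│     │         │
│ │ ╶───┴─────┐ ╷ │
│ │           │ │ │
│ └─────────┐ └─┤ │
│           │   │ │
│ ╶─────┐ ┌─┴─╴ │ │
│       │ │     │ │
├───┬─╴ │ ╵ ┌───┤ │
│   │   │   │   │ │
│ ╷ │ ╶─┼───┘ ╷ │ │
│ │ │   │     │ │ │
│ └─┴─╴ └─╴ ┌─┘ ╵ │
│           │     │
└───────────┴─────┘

Shortest path A → P at (5, 8): 21 steps
Shortest path A → Q at (3, 0): 3 steps

Q is closer (3 steps vs 21 steps).

Path to P:

┌─┬─────┬─────────┐
│A│     │         │
│ │ ╶───┴─────┐ ╷ │
│↓│           │ │ │
│ └─────────┐ └─┤ │
│↓          │   │ │
│ ╶─────┐ ┌─┴─╴ │ │
│↳ → → ↓│ │     │ │
├───┬─╴ │ ╵ ┌───┤ │
│   │↓ ↲│   │↱ ↓│ │
│ ╷ │ ╶─┼───┘ ╷ │ │
│ │ │↳ ↓│  ↱ ↑│↓│P│
│ └─┴─╴ └─╴ ┌─┘ ╵ │
│      ↳ → ↑│  ↳ ↑│
└───────────┴─────┘

Path to Q:

┌─┬─────┬─────────┐
│A│     │         │
│ │ ╶───┴─────┐ ╷ │
│↓│           │ │ │
│ └─────────┐ └─┤ │
│↓          │   │ │
│ ╶─────┐ ┌─┴─╴ │ │
│Q      │ │     │ │
├───┬─╴ │ ╵ ┌───┤ │
│   │   │   │   │ │
│ ╷ │ ╶─┼───┘ ╷ │ │
│ │ │   │     │ │ │
│ └─┴─╴ └─╴ ┌─┘ ╵ │
│           │     │
└───────────┴─────┘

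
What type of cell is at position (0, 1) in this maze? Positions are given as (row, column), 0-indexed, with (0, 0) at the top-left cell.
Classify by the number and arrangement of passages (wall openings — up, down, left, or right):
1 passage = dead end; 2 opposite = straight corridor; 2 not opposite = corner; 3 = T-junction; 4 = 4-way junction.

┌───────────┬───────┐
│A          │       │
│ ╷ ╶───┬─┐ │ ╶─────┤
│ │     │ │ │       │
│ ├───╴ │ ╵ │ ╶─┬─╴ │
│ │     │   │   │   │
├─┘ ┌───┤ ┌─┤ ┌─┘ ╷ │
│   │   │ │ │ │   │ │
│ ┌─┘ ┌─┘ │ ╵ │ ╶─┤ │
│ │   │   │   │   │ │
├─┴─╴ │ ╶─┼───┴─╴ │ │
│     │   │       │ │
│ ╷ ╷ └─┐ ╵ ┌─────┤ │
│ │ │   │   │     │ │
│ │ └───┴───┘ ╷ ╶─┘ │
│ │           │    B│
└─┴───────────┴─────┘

Checking cell at (0, 1):
Number of passages: 3
Cell type: T-junction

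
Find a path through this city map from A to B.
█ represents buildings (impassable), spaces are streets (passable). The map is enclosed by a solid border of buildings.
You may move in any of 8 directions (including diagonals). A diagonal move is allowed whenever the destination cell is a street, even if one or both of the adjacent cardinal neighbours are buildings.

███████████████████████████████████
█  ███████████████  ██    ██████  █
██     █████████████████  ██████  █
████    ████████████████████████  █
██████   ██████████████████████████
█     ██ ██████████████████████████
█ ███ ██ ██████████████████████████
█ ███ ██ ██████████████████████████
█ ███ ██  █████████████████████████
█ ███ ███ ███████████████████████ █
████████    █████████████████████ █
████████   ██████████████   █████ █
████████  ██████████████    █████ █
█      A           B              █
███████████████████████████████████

Finding the shortest path from A to B:
Movement: 8-directional
Path length: 12 steps
Directions: right → right → right → right → right → right → right → right → right → right → right → right

Solution:

███████████████████████████████████
█  ███████████████  ██    ██████  █
██     █████████████████  ██████  █
████    ████████████████████████  █
██████   ██████████████████████████
█     ██ ██████████████████████████
█ ███ ██ ██████████████████████████
█ ███ ██ ██████████████████████████
█ ███ ██  █████████████████████████
█ ███ ███ ███████████████████████ █
████████    █████████████████████ █
████████   ██████████████   █████ █
████████  ██████████████    █████ █
█      A→→→→→→→→→→→B              █
███████████████████████████████████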